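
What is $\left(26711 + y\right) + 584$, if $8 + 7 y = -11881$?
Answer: $\frac{179176}{7} \approx 25597.0$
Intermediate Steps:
$y = - \frac{11889}{7}$ ($y = - \frac{8}{7} + \frac{1}{7} \left(-11881\right) = - \frac{8}{7} - \frac{11881}{7} = - \frac{11889}{7} \approx -1698.4$)
$\left(26711 + y\right) + 584 = \left(26711 - \frac{11889}{7}\right) + 584 = \frac{175088}{7} + 584 = \frac{179176}{7}$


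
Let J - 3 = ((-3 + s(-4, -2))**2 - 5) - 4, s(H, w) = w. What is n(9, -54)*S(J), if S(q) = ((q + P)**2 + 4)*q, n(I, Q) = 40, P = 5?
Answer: 440800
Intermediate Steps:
J = 19 (J = 3 + (((-3 - 2)**2 - 5) - 4) = 3 + (((-5)**2 - 5) - 4) = 3 + ((25 - 5) - 4) = 3 + (20 - 4) = 3 + 16 = 19)
S(q) = q*(4 + (5 + q)**2) (S(q) = ((q + 5)**2 + 4)*q = ((5 + q)**2 + 4)*q = (4 + (5 + q)**2)*q = q*(4 + (5 + q)**2))
n(9, -54)*S(J) = 40*(19*(4 + (5 + 19)**2)) = 40*(19*(4 + 24**2)) = 40*(19*(4 + 576)) = 40*(19*580) = 40*11020 = 440800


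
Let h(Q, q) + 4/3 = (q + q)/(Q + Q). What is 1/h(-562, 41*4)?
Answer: -843/1370 ≈ -0.61533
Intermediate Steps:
h(Q, q) = -4/3 + q/Q (h(Q, q) = -4/3 + (q + q)/(Q + Q) = -4/3 + (2*q)/((2*Q)) = -4/3 + (2*q)*(1/(2*Q)) = -4/3 + q/Q)
1/h(-562, 41*4) = 1/(-4/3 + (41*4)/(-562)) = 1/(-4/3 + 164*(-1/562)) = 1/(-4/3 - 82/281) = 1/(-1370/843) = -843/1370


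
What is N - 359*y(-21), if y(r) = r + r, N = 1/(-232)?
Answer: 3498095/232 ≈ 15078.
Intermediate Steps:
N = -1/232 ≈ -0.0043103
y(r) = 2*r
N - 359*y(-21) = -1/232 - 718*(-21) = -1/232 - 359*(-42) = -1/232 + 15078 = 3498095/232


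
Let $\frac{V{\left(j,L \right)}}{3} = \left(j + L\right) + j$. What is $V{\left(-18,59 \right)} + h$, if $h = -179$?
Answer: $-110$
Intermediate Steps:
$V{\left(j,L \right)} = 3 L + 6 j$ ($V{\left(j,L \right)} = 3 \left(\left(j + L\right) + j\right) = 3 \left(\left(L + j\right) + j\right) = 3 \left(L + 2 j\right) = 3 L + 6 j$)
$V{\left(-18,59 \right)} + h = \left(3 \cdot 59 + 6 \left(-18\right)\right) - 179 = \left(177 - 108\right) - 179 = 69 - 179 = -110$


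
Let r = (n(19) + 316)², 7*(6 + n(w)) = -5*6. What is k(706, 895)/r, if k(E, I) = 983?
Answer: 48167/4579600 ≈ 0.010518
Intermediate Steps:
n(w) = -72/7 (n(w) = -6 + (-5*6)/7 = -6 + (⅐)*(-30) = -6 - 30/7 = -72/7)
r = 4579600/49 (r = (-72/7 + 316)² = (2140/7)² = 4579600/49 ≈ 93461.)
k(706, 895)/r = 983/(4579600/49) = 983*(49/4579600) = 48167/4579600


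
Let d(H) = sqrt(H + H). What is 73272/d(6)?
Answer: 12212*sqrt(3) ≈ 21152.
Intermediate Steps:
d(H) = sqrt(2)*sqrt(H) (d(H) = sqrt(2*H) = sqrt(2)*sqrt(H))
73272/d(6) = 73272/((sqrt(2)*sqrt(6))) = 73272/((2*sqrt(3))) = 73272*(sqrt(3)/6) = 12212*sqrt(3)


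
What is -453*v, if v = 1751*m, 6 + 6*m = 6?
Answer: 0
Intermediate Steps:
m = 0 (m = -1 + (⅙)*6 = -1 + 1 = 0)
v = 0 (v = 1751*0 = 0)
-453*v = -453*0 = 0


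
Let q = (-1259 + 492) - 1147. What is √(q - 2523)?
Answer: 3*I*√493 ≈ 66.611*I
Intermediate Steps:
q = -1914 (q = -767 - 1147 = -1914)
√(q - 2523) = √(-1914 - 2523) = √(-4437) = 3*I*√493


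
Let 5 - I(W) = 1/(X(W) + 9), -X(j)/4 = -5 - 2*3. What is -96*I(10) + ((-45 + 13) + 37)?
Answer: -25079/53 ≈ -473.19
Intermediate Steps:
X(j) = 44 (X(j) = -4*(-5 - 2*3) = -4*(-5 - 6) = -4*(-11) = 44)
I(W) = 264/53 (I(W) = 5 - 1/(44 + 9) = 5 - 1/53 = 264/53)
-96*I(10) + ((-45 + 13) + 37) = -96*264/53 + ((-45 + 13) + 37) = -25344/53 + (-32 + 37) = -25344/53 + 5 = -25079/53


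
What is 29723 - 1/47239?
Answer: 1404084796/47239 ≈ 29723.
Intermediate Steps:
29723 - 1/47239 = 1404084796/47239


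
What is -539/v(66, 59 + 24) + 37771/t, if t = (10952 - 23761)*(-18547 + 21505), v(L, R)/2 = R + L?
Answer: -5108359654/2822732139 ≈ -1.8097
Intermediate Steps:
v(L, R) = 2*L + 2*R (v(L, R) = 2*(R + L) = 2*(L + R) = 2*L + 2*R)
t = -37889022 (t = -12809*2958 = -37889022)
-539/v(66, 59 + 24) + 37771/t = -539/(2*66 + 2*(59 + 24)) + 37771/(-37889022) = -539/(132 + 2*83) + 37771*(-1/37889022) = -539/(132 + 166) - 37771/37889022 = -539/298 - 37771/37889022 = -5108359654/2822732139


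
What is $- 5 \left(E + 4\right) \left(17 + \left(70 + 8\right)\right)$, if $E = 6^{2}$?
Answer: $-19000$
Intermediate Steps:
$E = 36$
$- 5 \left(E + 4\right) \left(17 + \left(70 + 8\right)\right) = - 5 \left(36 + 4\right) \left(17 + \left(70 + 8\right)\right) = \left(-5\right) 40 \left(17 + 78\right) = \left(-200\right) 95 = -19000$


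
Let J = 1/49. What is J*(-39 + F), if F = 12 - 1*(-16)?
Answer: -11/49 ≈ -0.22449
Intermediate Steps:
F = 28 (F = 12 + 16 = 28)
J = 1/49 ≈ 0.020408
J*(-39 + F) = (-39 + 28)/49 = (1/49)*(-11) = -11/49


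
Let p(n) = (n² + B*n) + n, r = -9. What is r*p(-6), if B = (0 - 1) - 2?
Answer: -432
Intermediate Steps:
B = -3 (B = -1 - 2 = -3)
p(n) = n² - 2*n (p(n) = (n² - 3*n) + n = n² - 2*n)
r*p(-6) = -(-54)*(-2 - 6) = -(-54)*(-8) = -9*48 = -432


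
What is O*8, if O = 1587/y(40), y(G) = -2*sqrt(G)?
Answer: -1587*sqrt(10)/5 ≈ -1003.7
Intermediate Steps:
O = -1587*sqrt(10)/40 (O = 1587/((-4*sqrt(10))) = 1587*(-sqrt(10)/40) = -1587*sqrt(10)/40 ≈ -125.46)
O*8 = -1587*sqrt(10)/40*8 = -1587*sqrt(10)/5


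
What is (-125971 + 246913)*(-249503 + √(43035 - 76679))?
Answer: -30175391826 + 241884*I*√8411 ≈ -3.0175e+10 + 2.2184e+7*I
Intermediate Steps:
(-125971 + 246913)*(-249503 + √(43035 - 76679)) = 120942*(-249503 + √(-33644)) = 120942*(-249503 + 2*I*√8411) = -30175391826 + 241884*I*√8411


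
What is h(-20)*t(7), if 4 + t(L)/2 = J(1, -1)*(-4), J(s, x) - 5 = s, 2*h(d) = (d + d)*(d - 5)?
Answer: -28000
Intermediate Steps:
h(d) = d*(-5 + d) (h(d) = ((d + d)*(d - 5))/2 = ((2*d)*(-5 + d))/2 = (2*d*(-5 + d))/2 = d*(-5 + d))
J(s, x) = 5 + s
t(L) = -56 (t(L) = -8 + 2*((5 + 1)*(-4)) = -8 + 2*(6*(-4)) = -8 + 2*(-24) = -8 - 48 = -56)
h(-20)*t(7) = -20*(-5 - 20)*(-56) = -20*(-25)*(-56) = 500*(-56) = -28000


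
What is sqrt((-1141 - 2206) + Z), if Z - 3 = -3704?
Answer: 2*I*sqrt(1762) ≈ 83.952*I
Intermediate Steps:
Z = -3701 (Z = 3 - 3704 = -3701)
sqrt((-1141 - 2206) + Z) = sqrt((-1141 - 2206) - 3701) = sqrt(-3347 - 3701) = sqrt(-7048) = 2*I*sqrt(1762)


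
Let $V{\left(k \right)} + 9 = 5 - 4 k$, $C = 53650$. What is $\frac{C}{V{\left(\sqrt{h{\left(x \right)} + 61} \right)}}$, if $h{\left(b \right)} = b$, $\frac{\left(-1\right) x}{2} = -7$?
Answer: $\frac{725}{4} - \frac{3625 \sqrt{3}}{4} \approx -1388.4$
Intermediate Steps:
$x = 14$ ($x = \left(-2\right) \left(-7\right) = 14$)
$V{\left(k \right)} = -4 - 4 k$ ($V{\left(k \right)} = -9 - \left(-5 + 4 k\right) = -4 - 4 k$)
$\frac{C}{V{\left(\sqrt{h{\left(x \right)} + 61} \right)}} = \frac{53650}{-4 - 4 \sqrt{14 + 61}} = \frac{53650}{-4 - 4 \sqrt{75}} = \frac{53650}{-4 - 4 \cdot 5 \sqrt{3}} = \frac{53650}{-4 - 20 \sqrt{3}}$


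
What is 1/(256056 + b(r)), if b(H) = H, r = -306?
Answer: 1/255750 ≈ 3.9101e-6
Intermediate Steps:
1/(256056 + b(r)) = 1/(256056 - 306) = 1/255750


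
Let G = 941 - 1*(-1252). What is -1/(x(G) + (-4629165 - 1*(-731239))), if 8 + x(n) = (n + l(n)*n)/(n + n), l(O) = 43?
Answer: 1/3897912 ≈ 2.5655e-7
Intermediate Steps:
G = 2193 (G = 941 + 1252 = 2193)
x(n) = 14 (x(n) = -8 + (n + 43*n)/(n + n) = -8 + (44*n)/((2*n)) = -8 + (44*n)*(1/(2*n)) = -8 + 22 = 14)
-1/(x(G) + (-4629165 - 1*(-731239))) = -1/(14 + (-4629165 - 1*(-731239))) = -1/(14 + (-4629165 + 731239)) = -1/(14 - 3897926) = -1/(-3897912) = -1*(-1/3897912) = 1/3897912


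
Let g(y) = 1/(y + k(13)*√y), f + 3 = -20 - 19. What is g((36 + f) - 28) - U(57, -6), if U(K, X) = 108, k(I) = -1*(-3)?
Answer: -4645/43 - 3*I*√34/1462 ≈ -108.02 - 0.011965*I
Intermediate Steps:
k(I) = 3
f = -42 (f = -3 + (-20 - 19) = -3 - 39 = -42)
g(y) = 1/(y + 3*√y)
g((36 + f) - 28) - U(57, -6) = 1/(((36 - 42) - 28) + 3*√((36 - 42) - 28)) - 1*108 = 1/((-6 - 28) + 3*√(-6 - 28)) - 108 = 1/(-34 + 3*√(-34)) - 108 = 1/(-34 + 3*(I*√34)) - 108 = 1/(-34 + 3*I*√34) - 108 = -108 + 1/(-34 + 3*I*√34)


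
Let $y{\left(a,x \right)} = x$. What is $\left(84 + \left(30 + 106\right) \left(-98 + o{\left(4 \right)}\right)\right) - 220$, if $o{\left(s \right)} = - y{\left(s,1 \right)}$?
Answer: $-13600$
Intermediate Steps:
$o{\left(s \right)} = -1$ ($o{\left(s \right)} = \left(-1\right) 1 = -1$)
$\left(84 + \left(30 + 106\right) \left(-98 + o{\left(4 \right)}\right)\right) - 220 = \left(84 + \left(30 + 106\right) \left(-98 - 1\right)\right) - 220 = \left(84 + 136 \left(-99\right)\right) - 220 = \left(84 - 13464\right) - 220 = -13380 - 220 = -13600$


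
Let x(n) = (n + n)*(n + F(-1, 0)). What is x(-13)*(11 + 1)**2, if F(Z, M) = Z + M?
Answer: 52416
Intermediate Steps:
F(Z, M) = M + Z
x(n) = 2*n*(-1 + n) (x(n) = (n + n)*(n + (0 - 1)) = (2*n)*(n - 1) = (2*n)*(-1 + n) = 2*n*(-1 + n))
x(-13)*(11 + 1)**2 = (2*(-13)*(-1 - 13))*(11 + 1)**2 = (2*(-13)*(-14))*12**2 = 364*144 = 52416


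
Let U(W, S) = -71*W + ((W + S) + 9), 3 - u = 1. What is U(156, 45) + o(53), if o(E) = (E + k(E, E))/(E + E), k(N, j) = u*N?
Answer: -21729/2 ≈ -10865.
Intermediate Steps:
u = 2 (u = 3 - 1*1 = 3 - 1 = 2)
k(N, j) = 2*N
o(E) = 3/2 (o(E) = (E + 2*E)/(E + E) = (3*E)/((2*E)) = (3*E)*(1/(2*E)) = 3/2)
U(W, S) = 9 + S - 70*W (U(W, S) = -71*W + ((S + W) + 9) = -71*W + (9 + S + W) = 9 + S - 70*W)
U(156, 45) + o(53) = (9 + 45 - 70*156) + 3/2 = (9 + 45 - 10920) + 3/2 = -10866 + 3/2 = -21729/2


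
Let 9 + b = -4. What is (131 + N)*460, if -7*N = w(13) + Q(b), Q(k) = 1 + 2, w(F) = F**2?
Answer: 342700/7 ≈ 48957.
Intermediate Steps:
b = -13 (b = -9 - 4 = -13)
Q(k) = 3
N = -172/7 (N = -(13**2 + 3)/7 = -(169 + 3)/7 = -1/7*172 = -172/7 ≈ -24.571)
(131 + N)*460 = (131 - 172/7)*460 = (745/7)*460 = 342700/7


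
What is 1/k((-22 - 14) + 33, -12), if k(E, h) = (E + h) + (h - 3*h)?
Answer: ⅑ ≈ 0.11111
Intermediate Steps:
k(E, h) = E - h (k(E, h) = (E + h) - 2*h = E - h)
1/k((-22 - 14) + 33, -12) = 1/(((-22 - 14) + 33) - 1*(-12)) = 1/((-36 + 33) + 12) = 1/(-3 + 12) = 1/9 = ⅑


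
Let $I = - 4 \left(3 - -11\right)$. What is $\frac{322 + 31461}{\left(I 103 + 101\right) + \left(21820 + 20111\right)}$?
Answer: $\frac{31783}{36264} \approx 0.87643$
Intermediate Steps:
$I = -56$ ($I = - 4 \left(3 + 11\right) = \left(-4\right) 14 = -56$)
$\frac{322 + 31461}{\left(I 103 + 101\right) + \left(21820 + 20111\right)} = \frac{322 + 31461}{\left(\left(-56\right) 103 + 101\right) + \left(21820 + 20111\right)} = \frac{31783}{\left(-5768 + 101\right) + 41931} = \frac{31783}{-5667 + 41931} = \frac{31783}{36264}$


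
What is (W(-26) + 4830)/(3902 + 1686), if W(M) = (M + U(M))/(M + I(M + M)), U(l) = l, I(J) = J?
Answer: 3623/4191 ≈ 0.86447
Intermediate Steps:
W(M) = ⅔ (W(M) = (M + M)/(M + (M + M)) = (2*M)/(M + 2*M) = (2*M)/((3*M)) = (2*M)*(1/(3*M)) = ⅔)
(W(-26) + 4830)/(3902 + 1686) = (⅔ + 4830)/(3902 + 1686) = (14492/3)/5588 = (14492/3)*(1/5588) = 3623/4191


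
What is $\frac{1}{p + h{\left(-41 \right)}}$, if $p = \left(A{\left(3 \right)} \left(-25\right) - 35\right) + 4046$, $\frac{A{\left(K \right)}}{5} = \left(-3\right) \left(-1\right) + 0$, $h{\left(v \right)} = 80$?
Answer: $\frac{1}{3716} \approx 0.00026911$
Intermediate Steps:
$A{\left(K \right)} = 15$ ($A{\left(K \right)} = 5 \left(\left(-3\right) \left(-1\right) + 0\right) = 5 \left(3 + 0\right) = 5 \cdot 3 = 15$)
$p = 3636$ ($p = \left(15 \left(-25\right) - 35\right) + 4046 = \left(-375 - 35\right) + 4046 = -410 + 4046 = 3636$)
$\frac{1}{p + h{\left(-41 \right)}} = \frac{1}{3636 + 80} = \frac{1}{3716}$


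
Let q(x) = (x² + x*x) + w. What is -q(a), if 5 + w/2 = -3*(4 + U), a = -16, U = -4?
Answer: -502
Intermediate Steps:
w = -10 (w = -10 + 2*(-3*(4 - 4)) = -10 + 2*(-3*0) = -10 + 2*0 = -10 + 0 = -10)
q(x) = -10 + 2*x² (q(x) = (x² + x*x) - 10 = (x² + x²) - 10 = 2*x² - 10 = -10 + 2*x²)
-q(a) = -(-10 + 2*(-16)²) = -(-10 + 2*256) = -(-10 + 512) = -1*502 = -502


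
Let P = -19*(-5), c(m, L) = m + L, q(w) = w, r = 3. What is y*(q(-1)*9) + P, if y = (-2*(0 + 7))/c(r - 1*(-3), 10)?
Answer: 823/8 ≈ 102.88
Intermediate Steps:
c(m, L) = L + m
P = 95
y = -7/8 (y = (-2*(0 + 7))/(10 + (3 - 1*(-3))) = (-2*7)/(10 + (3 + 3)) = -14/(10 + 6) = -14/16 = -14*1/16 = -7/8 ≈ -0.87500)
y*(q(-1)*9) + P = -(-7)*9/8 + 95 = -7/8*(-9) + 95 = 63/8 + 95 = 823/8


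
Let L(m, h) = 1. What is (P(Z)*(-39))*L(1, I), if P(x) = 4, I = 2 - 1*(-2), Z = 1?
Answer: -156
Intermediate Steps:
I = 4 (I = 2 + 2 = 4)
(P(Z)*(-39))*L(1, I) = (4*(-39))*1 = -156*1 = -156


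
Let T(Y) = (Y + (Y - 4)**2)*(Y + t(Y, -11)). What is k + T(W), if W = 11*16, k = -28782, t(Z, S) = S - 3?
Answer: 4792338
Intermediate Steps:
t(Z, S) = -3 + S
W = 176
T(Y) = (-14 + Y)*(Y + (-4 + Y)**2) (T(Y) = (Y + (Y - 4)**2)*(Y + (-3 - 11)) = (Y + (-4 + Y)**2)*(Y - 14) = (Y + (-4 + Y)**2)*(-14 + Y) = (-14 + Y)*(Y + (-4 + Y)**2))
k + T(W) = -28782 + (-224 + 176**3 - 21*176**2 + 114*176) = -28782 + (-224 + 5451776 - 21*30976 + 20064) = -28782 + (-224 + 5451776 - 650496 + 20064) = -28782 + 4821120 = 4792338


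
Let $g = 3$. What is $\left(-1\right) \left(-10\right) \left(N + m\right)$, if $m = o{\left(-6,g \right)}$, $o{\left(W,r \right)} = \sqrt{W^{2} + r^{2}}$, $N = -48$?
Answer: $-480 + 30 \sqrt{5} \approx -412.92$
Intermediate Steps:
$m = 3 \sqrt{5}$ ($m = \sqrt{\left(-6\right)^{2} + 3^{2}} = \sqrt{36 + 9} = \sqrt{45} = 3 \sqrt{5} \approx 6.7082$)
$\left(-1\right) \left(-10\right) \left(N + m\right) = \left(-1\right) \left(-10\right) \left(-48 + 3 \sqrt{5}\right) = 10 \left(-48 + 3 \sqrt{5}\right) = -480 + 30 \sqrt{5}$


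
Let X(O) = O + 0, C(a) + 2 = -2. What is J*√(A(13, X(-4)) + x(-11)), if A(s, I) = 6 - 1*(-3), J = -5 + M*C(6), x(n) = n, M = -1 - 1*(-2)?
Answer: -9*I*√2 ≈ -12.728*I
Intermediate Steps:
C(a) = -4 (C(a) = -2 - 2 = -4)
M = 1 (M = -1 + 2 = 1)
J = -9 (J = -5 + 1*(-4) = -5 - 4 = -9)
X(O) = O
A(s, I) = 9 (A(s, I) = 6 + 3 = 9)
J*√(A(13, X(-4)) + x(-11)) = -9*√(9 - 11) = -9*I*√2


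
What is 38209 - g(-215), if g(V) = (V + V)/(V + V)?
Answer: 38208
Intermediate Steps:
g(V) = 1 (g(V) = (2*V)/((2*V)) = (2*V)*(1/(2*V)) = 1)
38209 - g(-215) = 38209 - 1*1 = 38209 - 1 = 38208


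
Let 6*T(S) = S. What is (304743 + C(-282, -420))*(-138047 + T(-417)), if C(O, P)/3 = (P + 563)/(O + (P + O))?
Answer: -27611024481713/656 ≈ -4.2090e+10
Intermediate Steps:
T(S) = S/6
C(O, P) = 3*(563 + P)/(P + 2*O) (C(O, P) = 3*((P + 563)/(O + (P + O))) = 3*((563 + P)/(O + (O + P))) = 3*((563 + P)/(P + 2*O)) = 3*(563 + P)/(P + 2*O))
(304743 + C(-282, -420))*(-138047 + T(-417)) = (304743 + 3*(563 - 420)/(-420 + 2*(-282)))*(-138047 + (⅙)*(-417)) = (304743 + 3*143/(-420 - 564))*(-138047 - 139/2) = (304743 + 3*143/(-984))*(-276233/2) = (304743 + 3*(-1/984)*143)*(-276233/2) = (304743 - 143/328)*(-276233/2) = (99955561/328)*(-276233/2) = -27611024481713/656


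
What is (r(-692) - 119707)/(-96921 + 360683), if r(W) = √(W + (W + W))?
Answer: -119707/263762 + I*√519/131881 ≈ -0.45384 + 0.00017274*I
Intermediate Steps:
r(W) = √3*√W (r(W) = √(W + 2*W) = √(3*W) = √3*√W)
(r(-692) - 119707)/(-96921 + 360683) = (√3*√(-692) - 119707)/(-96921 + 360683) = (√3*(2*I*√173) - 119707)/263762 = (2*I*√519 - 119707)*(1/263762) = (-119707 + 2*I*√519)*(1/263762) = -119707/263762 + I*√519/131881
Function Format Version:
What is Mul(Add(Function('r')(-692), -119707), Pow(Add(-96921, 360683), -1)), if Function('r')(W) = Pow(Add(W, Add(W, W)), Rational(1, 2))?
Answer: Add(Rational(-119707, 263762), Mul(Rational(1, 131881), I, Pow(519, Rational(1, 2)))) ≈ Add(-0.45384, Mul(0.00017274, I))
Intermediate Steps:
Function('r')(W) = Mul(Pow(3, Rational(1, 2)), Pow(W, Rational(1, 2))) (Function('r')(W) = Pow(Add(W, Mul(2, W)), Rational(1, 2)) = Pow(Mul(3, W), Rational(1, 2)) = Mul(Pow(3, Rational(1, 2)), Pow(W, Rational(1, 2))))
Mul(Add(Function('r')(-692), -119707), Pow(Add(-96921, 360683), -1)) = Mul(Add(Mul(Pow(3, Rational(1, 2)), Pow(-692, Rational(1, 2))), -119707), Pow(Add(-96921, 360683), -1)) = Mul(Add(Mul(Pow(3, Rational(1, 2)), Mul(2, I, Pow(173, Rational(1, 2)))), -119707), Pow(263762, -1)) = Mul(Add(Mul(2, I, Pow(519, Rational(1, 2))), -119707), Rational(1, 263762)) = Mul(Add(-119707, Mul(2, I, Pow(519, Rational(1, 2)))), Rational(1, 263762)) = Add(Rational(-119707, 263762), Mul(Rational(1, 131881), I, Pow(519, Rational(1, 2))))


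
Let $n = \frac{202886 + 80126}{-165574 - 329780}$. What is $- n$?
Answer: $\frac{141506}{247677} \approx 0.57133$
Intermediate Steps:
$n = - \frac{141506}{247677}$ ($n = \frac{283012}{-495354} = 283012 \left(- \frac{1}{495354}\right) = - \frac{141506}{247677} \approx -0.57133$)
$- n = \left(-1\right) \left(- \frac{141506}{247677}\right) = \frac{141506}{247677}$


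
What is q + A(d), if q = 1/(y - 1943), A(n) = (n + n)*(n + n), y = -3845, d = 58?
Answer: 77883327/5788 ≈ 13456.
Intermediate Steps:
A(n) = 4*n**2 (A(n) = (2*n)*(2*n) = 4*n**2)
q = -1/5788 (q = 1/(-3845 - 1943) = 1/(-5788) = -1/5788 ≈ -0.00017277)
q + A(d) = -1/5788 + 4*58**2 = -1/5788 + 4*3364 = -1/5788 + 13456 = 77883327/5788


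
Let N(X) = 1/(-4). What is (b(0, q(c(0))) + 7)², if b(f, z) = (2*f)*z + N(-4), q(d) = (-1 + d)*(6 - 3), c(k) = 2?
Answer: 729/16 ≈ 45.563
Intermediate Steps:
N(X) = -¼
q(d) = -3 + 3*d (q(d) = (-1 + d)*3 = -3 + 3*d)
b(f, z) = -¼ + 2*f*z (b(f, z) = (2*f)*z - ¼ = 2*f*z - ¼ = -¼ + 2*f*z)
(b(0, q(c(0))) + 7)² = ((-¼ + 2*0*(-3 + 3*2)) + 7)² = ((-¼ + 2*0*(-3 + 6)) + 7)² = ((-¼ + 2*0*3) + 7)² = ((-¼ + 0) + 7)² = (-¼ + 7)² = (27/4)² = 729/16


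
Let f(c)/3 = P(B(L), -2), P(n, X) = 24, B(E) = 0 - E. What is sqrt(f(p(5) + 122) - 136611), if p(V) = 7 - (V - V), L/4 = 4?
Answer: 3*I*sqrt(15171) ≈ 369.51*I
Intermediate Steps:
L = 16 (L = 4*4 = 16)
p(V) = 7 (p(V) = 7 - 1*0 = 7 + 0 = 7)
B(E) = -E
f(c) = 72 (f(c) = 3*24 = 72)
sqrt(f(p(5) + 122) - 136611) = sqrt(72 - 136611) = sqrt(-136539) = 3*I*sqrt(15171)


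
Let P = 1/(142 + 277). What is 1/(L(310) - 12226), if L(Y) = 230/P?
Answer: 1/84144 ≈ 1.1884e-5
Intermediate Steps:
P = 1/419 ≈ 0.0023866
L(Y) = 96370 (L(Y) = 230/(1/419) = 230*419 = 96370)
1/(L(310) - 12226) = 1/(96370 - 12226) = 1/84144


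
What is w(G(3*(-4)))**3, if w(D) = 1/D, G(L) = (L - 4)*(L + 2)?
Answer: 1/4096000 ≈ 2.4414e-7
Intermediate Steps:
G(L) = (-4 + L)*(2 + L)
w(G(3*(-4)))**3 = (1/(-8 + (3*(-4))**2 - 6*(-4)))**3 = (1/(-8 + (-12)**2 - 2*(-12)))**3 = (1/(-8 + 144 + 24))**3 = (1/160)**3 = 1/4096000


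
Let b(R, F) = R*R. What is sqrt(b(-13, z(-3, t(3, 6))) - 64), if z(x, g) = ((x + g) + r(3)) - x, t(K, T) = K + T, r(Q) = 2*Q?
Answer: sqrt(105) ≈ 10.247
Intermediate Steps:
z(x, g) = 6 + g (z(x, g) = ((x + g) + 2*3) - x = ((g + x) + 6) - x = (6 + g + x) - x = 6 + g)
b(R, F) = R**2
sqrt(b(-13, z(-3, t(3, 6))) - 64) = sqrt((-13)**2 - 64) = sqrt(169 - 64) = sqrt(105)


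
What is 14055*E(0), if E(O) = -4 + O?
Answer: -56220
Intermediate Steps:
14055*E(0) = 14055*(-4 + 0) = 14055*(-4) = -56220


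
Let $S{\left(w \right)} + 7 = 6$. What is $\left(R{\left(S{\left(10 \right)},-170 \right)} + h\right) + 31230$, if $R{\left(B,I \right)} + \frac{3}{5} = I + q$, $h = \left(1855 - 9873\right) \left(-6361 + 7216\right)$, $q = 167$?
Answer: $- \frac{34120818}{5} \approx -6.8242 \cdot 10^{6}$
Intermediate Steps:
$S{\left(w \right)} = -1$ ($S{\left(w \right)} = -7 + 6 = -1$)
$h = -6855390$ ($h = \left(-8018\right) 855 = -6855390$)
$R{\left(B,I \right)} = \frac{832}{5} + I$ ($R{\left(B,I \right)} = - \frac{3}{5} + \left(I + 167\right) = - \frac{3}{5} + \left(167 + I\right) = \frac{832}{5} + I$)
$\left(R{\left(S{\left(10 \right)},-170 \right)} + h\right) + 31230 = \left(\left(\frac{832}{5} - 170\right) - 6855390\right) + 31230 = \left(- \frac{18}{5} - 6855390\right) + 31230 = - \frac{34276968}{5} + 31230 = - \frac{34120818}{5}$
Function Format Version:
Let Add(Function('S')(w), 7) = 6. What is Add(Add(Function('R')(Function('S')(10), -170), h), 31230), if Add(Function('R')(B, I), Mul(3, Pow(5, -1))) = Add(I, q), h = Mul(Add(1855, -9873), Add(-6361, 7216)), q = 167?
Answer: Rational(-34120818, 5) ≈ -6.8242e+6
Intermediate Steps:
Function('S')(w) = -1 (Function('S')(w) = Add(-7, 6) = -1)
h = -6855390 (h = Mul(-8018, 855) = -6855390)
Function('R')(B, I) = Add(Rational(832, 5), I) (Function('R')(B, I) = Add(Rational(-3, 5), Add(I, 167)) = Add(Rational(-3, 5), Add(167, I)) = Add(Rational(832, 5), I))
Add(Add(Function('R')(Function('S')(10), -170), h), 31230) = Add(Add(Add(Rational(832, 5), -170), -6855390), 31230) = Add(Add(Rational(-18, 5), -6855390), 31230) = Add(Rational(-34276968, 5), 31230) = Rational(-34120818, 5)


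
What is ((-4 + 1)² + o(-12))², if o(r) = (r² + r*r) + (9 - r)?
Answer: 101124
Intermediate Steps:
o(r) = 9 - r + 2*r² (o(r) = (r² + r²) + (9 - r) = 2*r² + (9 - r) = 9 - r + 2*r²)
((-4 + 1)² + o(-12))² = ((-4 + 1)² + (9 - 1*(-12) + 2*(-12)²))² = ((-3)² + (9 + 12 + 2*144))² = (9 + (9 + 12 + 288))² = (9 + 309)² = 318² = 101124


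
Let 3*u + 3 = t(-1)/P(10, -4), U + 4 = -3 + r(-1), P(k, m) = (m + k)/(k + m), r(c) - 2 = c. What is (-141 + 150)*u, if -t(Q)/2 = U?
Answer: 27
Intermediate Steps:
r(c) = 2 + c
P(k, m) = 1 (P(k, m) = (k + m)/(k + m) = 1)
U = -6 (U = -4 + (-3 + (2 - 1)) = -4 + (-3 + 1) = -4 - 2 = -6)
t(Q) = 12 (t(Q) = -2*(-6) = 12)
u = 3 (u = -1 + (12/1)/3 = -1 + (12*1)/3 = -1 + (1/3)*12 = -1 + 4 = 3)
(-141 + 150)*u = (-141 + 150)*3 = 9*3 = 27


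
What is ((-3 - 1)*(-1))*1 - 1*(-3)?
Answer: 7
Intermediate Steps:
((-3 - 1)*(-1))*1 - 1*(-3) = -4*(-1)*1 + 3 = 4*1 + 3 = 4 + 3 = 7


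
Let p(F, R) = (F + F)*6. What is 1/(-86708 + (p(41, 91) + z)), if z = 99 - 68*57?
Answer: -1/89993 ≈ -1.1112e-5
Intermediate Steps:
p(F, R) = 12*F (p(F, R) = (2*F)*6 = 12*F)
z = -3777 (z = 99 - 3876 = -3777)
1/(-86708 + (p(41, 91) + z)) = 1/(-86708 + (12*41 - 3777)) = 1/(-86708 + (492 - 3777)) = 1/(-86708 - 3285) = 1/(-89993) = -1/89993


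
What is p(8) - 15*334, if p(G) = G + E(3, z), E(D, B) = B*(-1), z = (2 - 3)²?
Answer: -5003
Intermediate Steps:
z = 1 (z = (-1)² = 1)
E(D, B) = -B
p(G) = -1 + G (p(G) = G - 1*1 = G - 1 = -1 + G)
p(8) - 15*334 = (-1 + 8) - 15*334 = 7 - 5010 = -5003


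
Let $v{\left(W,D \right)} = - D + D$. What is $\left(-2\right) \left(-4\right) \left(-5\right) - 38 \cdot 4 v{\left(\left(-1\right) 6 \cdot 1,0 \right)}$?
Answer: $-40$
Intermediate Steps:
$v{\left(W,D \right)} = 0$
$\left(-2\right) \left(-4\right) \left(-5\right) - 38 \cdot 4 v{\left(\left(-1\right) 6 \cdot 1,0 \right)} = \left(-2\right) \left(-4\right) \left(-5\right) - 38 \cdot 4 \cdot 0 = 8 \left(-5\right) - 0 = -40 + 0 = -40$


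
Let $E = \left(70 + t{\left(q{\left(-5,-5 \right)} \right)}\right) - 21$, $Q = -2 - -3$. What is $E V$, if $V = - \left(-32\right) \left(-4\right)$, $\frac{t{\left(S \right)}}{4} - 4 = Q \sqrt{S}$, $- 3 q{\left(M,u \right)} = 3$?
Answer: $-8320 - 512 i \approx -8320.0 - 512.0 i$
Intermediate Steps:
$q{\left(M,u \right)} = -1$ ($q{\left(M,u \right)} = \left(- \frac{1}{3}\right) 3 = -1$)
$Q = 1$ ($Q = -2 + 3 = 1$)
$t{\left(S \right)} = 16 + 4 \sqrt{S}$ ($t{\left(S \right)} = 16 + 4 \cdot 1 \sqrt{S} = 16 + 4 \sqrt{S}$)
$E = 65 + 4 i$ ($E = \left(70 + \left(16 + 4 \sqrt{-1}\right)\right) - 21 = \left(70 + \left(16 + 4 i\right)\right) - 21 = \left(86 + 4 i\right) - 21 = 65 + 4 i \approx 65.0 + 4.0 i$)
$V = -128$ ($V = \left(-1\right) 128 = -128$)
$E V = \left(65 + 4 i\right) \left(-128\right) = -8320 - 512 i$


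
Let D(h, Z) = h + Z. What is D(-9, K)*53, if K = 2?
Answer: -371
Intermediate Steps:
D(h, Z) = Z + h
D(-9, K)*53 = (2 - 9)*53 = -7*53 = -371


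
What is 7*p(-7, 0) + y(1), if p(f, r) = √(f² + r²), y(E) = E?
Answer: 50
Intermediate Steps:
7*p(-7, 0) + y(1) = 7*√((-7)² + 0²) + 1 = 7*√(49 + 0) + 1 = 7*√49 + 1 = 7*7 + 1 = 49 + 1 = 50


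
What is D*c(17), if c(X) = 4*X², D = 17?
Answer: 19652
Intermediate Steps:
D*c(17) = 17*(4*17²) = 17*(4*289) = 17*1156 = 19652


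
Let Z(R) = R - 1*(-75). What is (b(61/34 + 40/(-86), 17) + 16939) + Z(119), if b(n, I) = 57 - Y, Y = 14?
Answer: 17176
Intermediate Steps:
b(n, I) = 43 (b(n, I) = 57 - 1*14 = 57 - 14 = 43)
Z(R) = 75 + R (Z(R) = R + 75 = 75 + R)
(b(61/34 + 40/(-86), 17) + 16939) + Z(119) = (43 + 16939) + (75 + 119) = 16982 + 194 = 17176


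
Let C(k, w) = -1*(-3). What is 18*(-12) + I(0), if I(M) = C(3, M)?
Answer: -213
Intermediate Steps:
C(k, w) = 3
I(M) = 3
18*(-12) + I(0) = 18*(-12) + 3 = -216 + 3 = -213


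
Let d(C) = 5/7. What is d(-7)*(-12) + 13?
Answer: 31/7 ≈ 4.4286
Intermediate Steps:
d(C) = 5/7 (d(C) = 5*(⅐) = 5/7)
d(-7)*(-12) + 13 = (5/7)*(-12) + 13 = -60/7 + 13 = 31/7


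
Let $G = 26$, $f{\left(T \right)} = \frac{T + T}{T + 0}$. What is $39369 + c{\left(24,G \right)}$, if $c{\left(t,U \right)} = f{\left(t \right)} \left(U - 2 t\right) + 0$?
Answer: $39325$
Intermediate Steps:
$f{\left(T \right)} = 2$ ($f{\left(T \right)} = \frac{2 T}{T} = 2$)
$c{\left(t,U \right)} = - 4 t + 2 U$ ($c{\left(t,U \right)} = 2 \left(U - 2 t\right) + 0 = \left(- 4 t + 2 U\right) + 0 = - 4 t + 2 U$)
$39369 + c{\left(24,G \right)} = 39369 + \left(\left(-4\right) 24 + 2 \cdot 26\right) = 39369 + \left(-96 + 52\right) = 39369 - 44 = 39325$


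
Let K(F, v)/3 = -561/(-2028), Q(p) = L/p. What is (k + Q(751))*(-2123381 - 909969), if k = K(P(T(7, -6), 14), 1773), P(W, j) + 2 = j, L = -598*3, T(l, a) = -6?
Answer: 1200346645275/253838 ≈ 4.7288e+6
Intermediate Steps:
L = -1794
P(W, j) = -2 + j
Q(p) = -1794/p
K(F, v) = 561/676 (K(F, v) = 3*(-561/(-2028)) = 3*(-561*(-1/2028)) = 3*(187/676) = 561/676)
k = 561/676 ≈ 0.82988
(k + Q(751))*(-2123381 - 909969) = (561/676 - 1794/751)*(-2123381 - 909969) = (561/676 - 1794*1/751)*(-3033350) = (561/676 - 1794/751)*(-3033350) = -791433/507676*(-3033350) = 1200346645275/253838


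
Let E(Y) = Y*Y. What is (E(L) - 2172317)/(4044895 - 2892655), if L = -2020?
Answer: 1908083/1152240 ≈ 1.6560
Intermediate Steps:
E(Y) = Y**2
(E(L) - 2172317)/(4044895 - 2892655) = ((-2020)**2 - 2172317)/(4044895 - 2892655) = (4080400 - 2172317)/1152240 = 1908083*(1/1152240) = 1908083/1152240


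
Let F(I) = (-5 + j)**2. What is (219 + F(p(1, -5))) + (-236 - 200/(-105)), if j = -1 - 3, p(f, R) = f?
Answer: 1384/21 ≈ 65.905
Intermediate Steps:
j = -4
F(I) = 81 (F(I) = (-5 - 4)**2 = (-9)**2 = 81)
(219 + F(p(1, -5))) + (-236 - 200/(-105)) = (219 + 81) + (-236 - 200/(-105)) = 300 + (-236 - 200*(-1)/105) = 300 + (-236 - 1*(-40/21)) = 300 + (-236 + 40/21) = 300 - 4916/21 = 1384/21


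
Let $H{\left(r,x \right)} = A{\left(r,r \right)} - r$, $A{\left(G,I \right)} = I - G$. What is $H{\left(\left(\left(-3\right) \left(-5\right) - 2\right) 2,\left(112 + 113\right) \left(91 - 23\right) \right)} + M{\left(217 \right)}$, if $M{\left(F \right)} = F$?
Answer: $191$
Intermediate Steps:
$H{\left(r,x \right)} = - r$ ($H{\left(r,x \right)} = \left(r - r\right) - r = 0 - r = - r$)
$H{\left(\left(\left(-3\right) \left(-5\right) - 2\right) 2,\left(112 + 113\right) \left(91 - 23\right) \right)} + M{\left(217 \right)} = - \left(\left(-3\right) \left(-5\right) - 2\right) 2 + 217 = - \left(15 - 2\right) 2 + 217 = - 13 \cdot 2 + 217 = \left(-1\right) 26 + 217 = -26 + 217 = 191$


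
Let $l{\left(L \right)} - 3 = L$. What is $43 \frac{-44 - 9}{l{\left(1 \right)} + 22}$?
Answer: $- \frac{2279}{26} \approx -87.654$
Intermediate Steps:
$l{\left(L \right)} = 3 + L$
$43 \frac{-44 - 9}{l{\left(1 \right)} + 22} = 43 \frac{-44 - 9}{\left(3 + 1\right) + 22} = 43 \left(- \frac{53}{4 + 22}\right) = 43 \left(- \frac{53}{26}\right) = - \frac{2279}{26}$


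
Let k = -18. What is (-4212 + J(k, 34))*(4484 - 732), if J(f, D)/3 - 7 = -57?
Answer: -16366224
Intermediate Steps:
J(f, D) = -150 (J(f, D) = 21 + 3*(-57) = 21 - 171 = -150)
(-4212 + J(k, 34))*(4484 - 732) = (-4212 - 150)*(4484 - 732) = -4362*3752 = -16366224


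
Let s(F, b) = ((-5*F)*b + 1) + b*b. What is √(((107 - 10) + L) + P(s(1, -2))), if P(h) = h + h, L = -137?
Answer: I*√10 ≈ 3.1623*I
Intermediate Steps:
s(F, b) = 1 + b² - 5*F*b (s(F, b) = (-5*F*b + 1) + b² = (1 - 5*F*b) + b² = 1 + b² - 5*F*b)
P(h) = 2*h
√(((107 - 10) + L) + P(s(1, -2))) = √(((107 - 10) - 137) + 2*(1 + (-2)² - 5*1*(-2))) = √((97 - 137) + 2*(1 + 4 + 10)) = √(-40 + 2*15) = √(-40 + 30) = √(-10) = I*√10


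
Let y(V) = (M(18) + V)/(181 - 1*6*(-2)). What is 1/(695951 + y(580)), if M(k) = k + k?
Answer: 193/134319159 ≈ 1.4369e-6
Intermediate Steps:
M(k) = 2*k
y(V) = 36/193 + V/193 (y(V) = (2*18 + V)/(181 - 1*6*(-2)) = (36 + V)/(181 - 6*(-2)) = (36 + V)/(181 + 12) = (36 + V)/193 = (36 + V)*(1/193) = 36/193 + V/193)
1/(695951 + y(580)) = 1/(695951 + (36/193 + (1/193)*580)) = 1/(695951 + (36/193 + 580/193)) = 1/(695951 + 616/193) = 1/(134319159/193) = 193/134319159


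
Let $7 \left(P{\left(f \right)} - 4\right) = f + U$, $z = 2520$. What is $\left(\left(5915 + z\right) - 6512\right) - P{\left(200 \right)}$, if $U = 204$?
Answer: $\frac{13029}{7} \approx 1861.3$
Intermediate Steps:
$P{\left(f \right)} = \frac{232}{7} + \frac{f}{7}$ ($P{\left(f \right)} = 4 + \frac{f + 204}{7} = 4 + \frac{204 + f}{7} = 4 + \left(\frac{204}{7} + \frac{f}{7}\right) = \frac{232}{7} + \frac{f}{7}$)
$\left(\left(5915 + z\right) - 6512\right) - P{\left(200 \right)} = \left(\left(5915 + 2520\right) - 6512\right) - \left(\frac{232}{7} + \frac{1}{7} \cdot 200\right) = \left(8435 - 6512\right) - \left(\frac{232}{7} + \frac{200}{7}\right) = 1923 - \frac{432}{7} = \frac{13029}{7}$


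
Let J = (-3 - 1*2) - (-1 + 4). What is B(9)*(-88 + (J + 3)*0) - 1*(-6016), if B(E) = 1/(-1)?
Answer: 6104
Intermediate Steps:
J = -8 (J = (-3 - 2) - 1*3 = -5 - 3 = -8)
B(E) = -1
B(9)*(-88 + (J + 3)*0) - 1*(-6016) = -(-88 + (-8 + 3)*0) - 1*(-6016) = -(-88 - 5*0) + 6016 = -(-88 + 0) + 6016 = -1*(-88) + 6016 = 88 + 6016 = 6104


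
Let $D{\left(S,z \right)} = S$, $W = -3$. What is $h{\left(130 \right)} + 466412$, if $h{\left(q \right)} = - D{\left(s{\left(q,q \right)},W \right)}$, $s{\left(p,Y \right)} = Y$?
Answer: $466282$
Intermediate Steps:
$h{\left(q \right)} = - q$
$h{\left(130 \right)} + 466412 = \left(-1\right) 130 + 466412 = -130 + 466412 = 466282$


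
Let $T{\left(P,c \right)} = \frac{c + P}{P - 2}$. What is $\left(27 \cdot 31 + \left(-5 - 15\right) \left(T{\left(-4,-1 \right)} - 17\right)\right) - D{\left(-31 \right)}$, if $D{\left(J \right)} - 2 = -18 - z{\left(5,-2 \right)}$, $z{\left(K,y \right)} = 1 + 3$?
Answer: $\frac{3541}{3} \approx 1180.3$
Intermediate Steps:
$T{\left(P,c \right)} = \frac{P + c}{-2 + P}$
$z{\left(K,y \right)} = 4$
$D{\left(J \right)} = -20$ ($D{\left(J \right)} = 2 - 22 = -20$)
$\left(27 \cdot 31 + \left(-5 - 15\right) \left(T{\left(-4,-1 \right)} - 17\right)\right) - D{\left(-31 \right)} = \left(27 \cdot 31 + \left(-5 - 15\right) \left(\frac{-4 - 1}{-2 - 4} - 17\right)\right) - -20 = \left(837 - 20 \left(\frac{1}{-6} \left(-5\right) - 17\right)\right) + 20 = \left(837 - 20 \left(\left(- \frac{1}{6}\right) \left(-5\right) - 17\right)\right) + 20 = \left(837 - 20 \left(\frac{5}{6} - 17\right)\right) + 20 = \left(837 - - \frac{970}{3}\right) + 20 = \left(837 + \frac{970}{3}\right) + 20 = \frac{3481}{3} + 20 = \frac{3541}{3}$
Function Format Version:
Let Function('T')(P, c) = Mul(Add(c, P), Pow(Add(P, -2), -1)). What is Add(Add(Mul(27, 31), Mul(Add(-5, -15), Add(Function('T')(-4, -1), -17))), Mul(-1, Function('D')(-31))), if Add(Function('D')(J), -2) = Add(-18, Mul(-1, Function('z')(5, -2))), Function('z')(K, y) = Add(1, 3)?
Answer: Rational(3541, 3) ≈ 1180.3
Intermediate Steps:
Function('T')(P, c) = Mul(Pow(Add(-2, P), -1), Add(P, c)) (Function('T')(P, c) = Mul(Add(P, c), Pow(Add(-2, P), -1)) = Mul(Pow(Add(-2, P), -1), Add(P, c)))
Function('z')(K, y) = 4
Function('D')(J) = -20 (Function('D')(J) = Add(2, Add(-18, Mul(-1, 4))) = Add(2, Add(-18, -4)) = Add(2, -22) = -20)
Add(Add(Mul(27, 31), Mul(Add(-5, -15), Add(Function('T')(-4, -1), -17))), Mul(-1, Function('D')(-31))) = Add(Add(Mul(27, 31), Mul(Add(-5, -15), Add(Mul(Pow(Add(-2, -4), -1), Add(-4, -1)), -17))), Mul(-1, -20)) = Add(Add(837, Mul(-20, Add(Mul(Pow(-6, -1), -5), -17))), 20) = Add(Add(837, Mul(-20, Add(Mul(Rational(-1, 6), -5), -17))), 20) = Add(Add(837, Mul(-20, Add(Rational(5, 6), -17))), 20) = Add(Add(837, Mul(-20, Rational(-97, 6))), 20) = Add(Add(837, Rational(970, 3)), 20) = Add(Rational(3481, 3), 20) = Rational(3541, 3)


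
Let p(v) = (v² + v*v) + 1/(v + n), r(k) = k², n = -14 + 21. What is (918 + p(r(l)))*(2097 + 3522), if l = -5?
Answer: 389829363/32 ≈ 1.2182e+7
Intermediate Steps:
n = 7
p(v) = 1/(7 + v) + 2*v² (p(v) = (v² + v*v) + 1/(v + 7) = (v² + v²) + 1/(7 + v) = 2*v² + 1/(7 + v) = 1/(7 + v) + 2*v²)
(918 + p(r(l)))*(2097 + 3522) = (918 + (1 + 2*((-5)²)³ + 14*((-5)²)²)/(7 + (-5)²))*(2097 + 3522) = (918 + (1 + 2*25³ + 14*25²)/(7 + 25))*5619 = (918 + (1 + 2*15625 + 14*625)/32)*5619 = (918 + (1 + 31250 + 8750)/32)*5619 = (918 + (1/32)*40001)*5619 = (918 + 40001/32)*5619 = (69377/32)*5619 = 389829363/32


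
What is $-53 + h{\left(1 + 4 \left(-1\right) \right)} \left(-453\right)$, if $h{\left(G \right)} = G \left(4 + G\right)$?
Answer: $1306$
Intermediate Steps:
$-53 + h{\left(1 + 4 \left(-1\right) \right)} \left(-453\right) = -53 + \left(1 + 4 \left(-1\right)\right) \left(4 + \left(1 + 4 \left(-1\right)\right)\right) \left(-453\right) = -53 + \left(1 - 4\right) \left(4 + \left(1 - 4\right)\right) \left(-453\right) = -53 + - 3 \left(4 - 3\right) \left(-453\right) = -53 + \left(-3\right) 1 \left(-453\right) = -53 - -1359 = -53 + 1359 = 1306$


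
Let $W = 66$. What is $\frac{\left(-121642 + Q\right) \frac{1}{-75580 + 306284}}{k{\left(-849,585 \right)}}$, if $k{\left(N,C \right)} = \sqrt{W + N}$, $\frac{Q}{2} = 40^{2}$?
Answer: $\frac{59221 i \sqrt{87}}{30106872} \approx 0.018347 i$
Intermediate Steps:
$Q = 3200$ ($Q = 2 \cdot 40^{2} = 2 \cdot 1600 = 3200$)
$k{\left(N,C \right)} = \sqrt{66 + N}$
$\frac{\left(-121642 + Q\right) \frac{1}{-75580 + 306284}}{k{\left(-849,585 \right)}} = \frac{\left(-121642 + 3200\right) \frac{1}{-75580 + 306284}}{\sqrt{66 - 849}} = \frac{\left(-118442\right) \frac{1}{230704}}{\sqrt{-783}} = \frac{\left(-118442\right) \frac{1}{230704}}{3 i \sqrt{87}} = - \frac{59221 \left(- \frac{i \sqrt{87}}{261}\right)}{115352} = \frac{59221 i \sqrt{87}}{30106872}$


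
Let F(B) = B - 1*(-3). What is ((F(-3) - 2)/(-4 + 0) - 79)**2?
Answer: 24649/4 ≈ 6162.3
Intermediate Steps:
F(B) = 3 + B (F(B) = B + 3 = 3 + B)
((F(-3) - 2)/(-4 + 0) - 79)**2 = (((3 - 3) - 2)/(-4 + 0) - 79)**2 = ((0 - 2)/(-4) - 79)**2 = (-2*(-1/4) - 79)**2 = (1/2 - 79)**2 = (-157/2)**2 = 24649/4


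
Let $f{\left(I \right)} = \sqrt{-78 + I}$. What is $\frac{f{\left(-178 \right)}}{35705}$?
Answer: $\frac{16 i}{35705} \approx 0.00044812 i$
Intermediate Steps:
$\frac{f{\left(-178 \right)}}{35705} = \frac{\sqrt{-78 - 178}}{35705} = \sqrt{-256} \cdot \frac{1}{35705} = 16 i \frac{1}{35705} = \frac{16 i}{35705}$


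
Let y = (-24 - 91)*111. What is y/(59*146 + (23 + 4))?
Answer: -12765/8641 ≈ -1.4773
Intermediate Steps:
y = -12765 (y = -115*111 = -12765)
y/(59*146 + (23 + 4)) = -12765/(59*146 + (23 + 4)) = -12765/(8614 + 27) = -12765/8641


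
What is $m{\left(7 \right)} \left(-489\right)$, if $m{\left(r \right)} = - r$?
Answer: $3423$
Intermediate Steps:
$m{\left(7 \right)} \left(-489\right) = \left(-1\right) 7 \left(-489\right) = \left(-7\right) \left(-489\right) = 3423$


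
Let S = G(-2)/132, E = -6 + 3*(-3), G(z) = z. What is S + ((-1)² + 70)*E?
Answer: -70291/66 ≈ -1065.0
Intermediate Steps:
E = -15 (E = -6 - 9 = -15)
S = -1/66 (S = -2/132 = -2*1/132 = -1/66 ≈ -0.015152)
S + ((-1)² + 70)*E = -1/66 + ((-1)² + 70)*(-15) = -1/66 + (1 + 70)*(-15) = -1/66 + 71*(-15) = -1/66 - 1065 = -70291/66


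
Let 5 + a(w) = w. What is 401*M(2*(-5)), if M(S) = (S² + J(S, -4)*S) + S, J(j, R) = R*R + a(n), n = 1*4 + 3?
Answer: -36090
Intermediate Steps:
n = 7 (n = 4 + 3 = 7)
a(w) = -5 + w
J(j, R) = 2 + R² (J(j, R) = R*R + (-5 + 7) = R² + 2 = 2 + R²)
M(S) = S² + 19*S (M(S) = (S² + (2 + (-4)²)*S) + S = (S² + (2 + 16)*S) + S = (S² + 18*S) + S = S² + 19*S)
401*M(2*(-5)) = 401*((2*(-5))*(19 + 2*(-5))) = 401*(-10*(19 - 10)) = 401*(-10*9) = 401*(-90) = -36090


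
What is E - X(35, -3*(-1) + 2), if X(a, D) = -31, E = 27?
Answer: 58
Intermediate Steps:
E - X(35, -3*(-1) + 2) = 27 - 1*(-31) = 27 + 31 = 58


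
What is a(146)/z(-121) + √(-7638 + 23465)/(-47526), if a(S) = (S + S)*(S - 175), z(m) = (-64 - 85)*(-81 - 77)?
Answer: -4234/11771 - 7*√323/47526 ≈ -0.36234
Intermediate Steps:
z(m) = 23542 (z(m) = -149*(-158) = 23542)
a(S) = 2*S*(-175 + S) (a(S) = (2*S)*(-175 + S) = 2*S*(-175 + S))
a(146)/z(-121) + √(-7638 + 23465)/(-47526) = (2*146*(-175 + 146))/23542 + √(-7638 + 23465)/(-47526) = (2*146*(-29))*(1/23542) + √15827*(-1/47526) = -8468*1/23542 + (7*√323)*(-1/47526) = -4234/11771 - 7*√323/47526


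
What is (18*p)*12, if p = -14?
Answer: -3024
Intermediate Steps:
(18*p)*12 = (18*(-14))*12 = -252*12 = -3024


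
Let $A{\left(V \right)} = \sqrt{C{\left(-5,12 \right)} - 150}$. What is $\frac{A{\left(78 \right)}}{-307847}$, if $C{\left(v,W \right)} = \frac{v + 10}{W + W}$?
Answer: $- \frac{i \sqrt{21570}}{3694164} \approx - 3.9757 \cdot 10^{-5} i$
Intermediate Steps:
$C{\left(v,W \right)} = \frac{10 + v}{2 W}$
$A{\left(V \right)} = \frac{i \sqrt{21570}}{12}$ ($A{\left(V \right)} = \sqrt{\frac{10 - 5}{2 \cdot 12} - 150} = \sqrt{\frac{1}{2} \cdot \frac{1}{12} \cdot 5 - 150} = \sqrt{\frac{5}{24} - 150} = \sqrt{- \frac{3595}{24}} = \frac{i \sqrt{21570}}{12}$)
$\frac{A{\left(78 \right)}}{-307847} = \frac{\frac{1}{12} i \sqrt{21570}}{-307847} = \frac{i \sqrt{21570}}{12} \left(- \frac{1}{307847}\right) = - \frac{i \sqrt{21570}}{3694164}$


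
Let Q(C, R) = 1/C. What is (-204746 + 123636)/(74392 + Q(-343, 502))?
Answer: -5564146/5103291 ≈ -1.0903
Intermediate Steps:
(-204746 + 123636)/(74392 + Q(-343, 502)) = (-204746 + 123636)/(74392 + 1/(-343)) = -81110/(74392 - 1/343) = -81110/25516455/343 = -81110*343/25516455 = -5564146/5103291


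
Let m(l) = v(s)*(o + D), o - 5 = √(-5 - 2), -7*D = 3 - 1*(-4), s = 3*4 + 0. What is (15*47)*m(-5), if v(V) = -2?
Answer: -5640 - 1410*I*√7 ≈ -5640.0 - 3730.5*I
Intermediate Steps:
s = 12 (s = 12 + 0 = 12)
D = -1 (D = -(3 - 1*(-4))/7 = -(3 + 4)/7 = -⅐*7 = -1)
o = 5 + I*√7 (o = 5 + √(-5 - 2) = 5 + √(-7) = 5 + I*√7 ≈ 5.0 + 2.6458*I)
m(l) = -8 - 2*I*√7 (m(l) = -2*((5 + I*√7) - 1) = -2*(4 + I*√7) = -8 - 2*I*√7)
(15*47)*m(-5) = (15*47)*(-8 - 2*I*√7) = 705*(-8 - 2*I*√7) = -5640 - 1410*I*√7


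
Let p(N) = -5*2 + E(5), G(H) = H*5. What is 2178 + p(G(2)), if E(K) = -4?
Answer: 2164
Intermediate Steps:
G(H) = 5*H
p(N) = -14 (p(N) = -5*2 - 4 = -10 - 4 = -14)
2178 + p(G(2)) = 2178 - 14 = 2164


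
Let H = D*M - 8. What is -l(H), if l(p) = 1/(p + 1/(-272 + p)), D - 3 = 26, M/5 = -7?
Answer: 1295/1324786 ≈ 0.00097752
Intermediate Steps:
M = -35 (M = 5*(-7) = -35)
D = 29 (D = 3 + 26 = 29)
H = -1023 (H = 29*(-35) - 8 = -1015 - 8 = -1023)
-l(H) = -(-272 - 1023)/(1 + (-1023)² - 272*(-1023)) = -(-1295)/(1 + 1046529 + 278256) = -(-1295)/1324786 = -1*(-1295/1324786) = 1295/1324786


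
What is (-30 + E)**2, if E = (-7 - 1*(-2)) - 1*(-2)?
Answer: 1089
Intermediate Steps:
E = -3 (E = (-7 + 2) + 2 = -5 + 2 = -3)
(-30 + E)**2 = (-30 - 3)**2 = (-33)**2 = 1089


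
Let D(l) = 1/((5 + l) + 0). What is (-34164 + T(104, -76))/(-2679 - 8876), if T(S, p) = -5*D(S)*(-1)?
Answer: 3723871/1259495 ≈ 2.9566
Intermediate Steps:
D(l) = 1/(5 + l)
T(S, p) = 5/(5 + S) (T(S, p) = -5/(5 + S)*(-1) = 5/(5 + S))
(-34164 + T(104, -76))/(-2679 - 8876) = (-34164 + 5/(5 + 104))/(-2679 - 8876) = (-34164 + 5/109)/(-11555) = (-34164 + 5*(1/109))*(-1/11555) = (-34164 + 5/109)*(-1/11555) = -3723871/109*(-1/11555) = 3723871/1259495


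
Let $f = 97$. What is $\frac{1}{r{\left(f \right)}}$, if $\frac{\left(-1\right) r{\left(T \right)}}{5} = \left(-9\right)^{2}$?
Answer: $- \frac{1}{405} \approx -0.0024691$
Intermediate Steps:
$r{\left(T \right)} = -405$ ($r{\left(T \right)} = - 5 \left(-9\right)^{2} = \left(-5\right) 81 = -405$)
$\frac{1}{r{\left(f \right)}} = \frac{1}{-405} = - \frac{1}{405}$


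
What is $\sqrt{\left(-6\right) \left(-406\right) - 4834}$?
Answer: $i \sqrt{2398} \approx 48.969 i$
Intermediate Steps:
$\sqrt{\left(-6\right) \left(-406\right) - 4834} = \sqrt{2436 - 4834} = \sqrt{-2398} = i \sqrt{2398}$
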